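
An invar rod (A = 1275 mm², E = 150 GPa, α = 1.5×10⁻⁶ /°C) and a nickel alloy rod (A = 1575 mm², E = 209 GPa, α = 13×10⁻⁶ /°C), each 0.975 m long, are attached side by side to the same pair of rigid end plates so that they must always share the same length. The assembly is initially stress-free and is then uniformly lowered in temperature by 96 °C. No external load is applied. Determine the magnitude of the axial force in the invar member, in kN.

Equilibrium of a rigid end plate with no external load gives equal and opposite internal forces ±P in the two members. Since α_{nickel alloy} > α_{invar}, cooling drives the nickel alloy into tension and the invar into compression.
Compatibility of the two members (thermal + elastic change equal): (α₁ − α₂)ΔT = P·[1/(A₁E₁) + 1/(A₂E₂)].
|α₁ − α₂|·ΔT = 11.5×10⁻⁶ × 96 = 0.001104.
1/(A₁E₁) + 1/(A₂E₂) = 1/(1275×150×10³) + 1/(1575×209×10³) = 8.267×10⁻⁹ N⁻¹.
P = 0.001104 / 8.267×10⁻⁹ = 133500 N = 133.5 kN.

P ≈ 134 kN (compressive in the invar)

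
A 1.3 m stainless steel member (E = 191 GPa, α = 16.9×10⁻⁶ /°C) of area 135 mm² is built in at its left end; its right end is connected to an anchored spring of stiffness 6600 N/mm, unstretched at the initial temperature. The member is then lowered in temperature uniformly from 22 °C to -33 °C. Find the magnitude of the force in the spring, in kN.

P ≈ 5.98 kN

The unrestrained thermal change is αΔT L = 16.9×10⁻⁶ × 55 × 1300 = 1.208 mm.
With a force P in the spring, the elastic change of the member is PL/(AE) and that of the spring is P/k; compatibility requires their sum to equal δ_free.
P [ L/(AE) + 1/k ] = δ_free → P [ 1300/(135×191×10³) + 1/(6600) ] = 1.208.
P = 1.208 / 0.0002019 = 5984 N.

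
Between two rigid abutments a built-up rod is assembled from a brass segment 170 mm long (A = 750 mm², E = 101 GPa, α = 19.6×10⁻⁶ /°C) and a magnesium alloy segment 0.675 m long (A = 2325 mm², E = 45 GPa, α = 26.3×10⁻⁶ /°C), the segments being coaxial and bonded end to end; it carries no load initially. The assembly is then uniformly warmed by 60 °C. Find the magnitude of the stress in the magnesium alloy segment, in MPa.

If the supports were absent, the total length change would be Σ αᵢΔT Lᵢ = 19.6×10⁻⁶×60×170 + 26.3×10⁻⁶×60×675 = 1.265 mm.
The walls prevent any net length change, so an axial force P (same in every segment) develops. Compatibility: P · Σ Lᵢ/(AᵢEᵢ) = δ_free.
Σ Lᵢ/(AᵢEᵢ) = 170/(750×101×10³) + 675/(2325×45×10³) = 8.696×10⁻⁶ mm/N.
Hence P = δ_free / Σ(L/AE) = 1.265/8.696×10⁻⁶ = 145.5 kN (compressive).
σ_{magnesium alloy} = P / A = 145500 / 2325 = 62.57 MPa.

σ ≈ 62.6 MPa (compressive)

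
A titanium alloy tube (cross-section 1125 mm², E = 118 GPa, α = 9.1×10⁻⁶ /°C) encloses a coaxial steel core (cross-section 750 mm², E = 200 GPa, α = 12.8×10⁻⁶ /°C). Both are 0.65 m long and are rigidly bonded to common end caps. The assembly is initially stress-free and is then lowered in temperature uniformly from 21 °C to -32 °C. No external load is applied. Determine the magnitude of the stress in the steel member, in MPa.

Both members must finish at the same length. With the larger α, the steel tends to over-contract; the plates restrain it, putting the steel in tension and the titanium alloy in compression. With no external load the two internal forces are equal and opposite, magnitude P.
Equating the net (thermal + elastic) strains gives |α₁ − α₂|·ΔT = P·[1/(A₁E₁) + 1/(A₂E₂)].
|α₁ − α₂|·ΔT = 3.7×10⁻⁶ × 53 = 0.0001961.
1/(A₁E₁) + 1/(A₂E₂) = 1/(1125×118×10³) + 1/(750×200×10³) = 1.42×10⁻⁸ N⁻¹.
P = 0.0001961 / 1.42×10⁻⁸ = 13810 N = 13.81 kN.
σ_{steel} = P/A₂ = 13810/750 = 18.41 MPa, tensile.

σ ≈ 18.4 MPa (tensile)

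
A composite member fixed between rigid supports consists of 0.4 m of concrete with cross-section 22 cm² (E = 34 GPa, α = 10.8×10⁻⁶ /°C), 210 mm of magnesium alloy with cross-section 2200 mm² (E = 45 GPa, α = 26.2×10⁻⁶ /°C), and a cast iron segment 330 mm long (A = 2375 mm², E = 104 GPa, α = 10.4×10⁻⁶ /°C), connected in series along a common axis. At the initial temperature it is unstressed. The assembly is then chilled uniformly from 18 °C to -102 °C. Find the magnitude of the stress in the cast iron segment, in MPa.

σ ≈ 76.1 MPa (tensile)

If the supports were absent, the total length change would be Σ αᵢΔT Lᵢ = 10.8×10⁻⁶×120×400 + 26.2×10⁻⁶×120×210 + 10.4×10⁻⁶×120×330 = 1.59 mm.
The rigid supports impose zero overall length change; the single axial force P common to all segments must satisfy P Σ Lᵢ/(AᵢEᵢ) = δ_free.
Σ Lᵢ/(AᵢEᵢ) = 400/(2200×34×10³) + 210/(2200×45×10³) + 330/(2375×104×10³) = 8.805×10⁻⁶ mm/N.
P = 1.59 / 8.805×10⁻⁶ = 180600 N = 180.6 kN, tensile.
σ_{cast iron} = P / A = 180600 / 2375 = 76.06 MPa.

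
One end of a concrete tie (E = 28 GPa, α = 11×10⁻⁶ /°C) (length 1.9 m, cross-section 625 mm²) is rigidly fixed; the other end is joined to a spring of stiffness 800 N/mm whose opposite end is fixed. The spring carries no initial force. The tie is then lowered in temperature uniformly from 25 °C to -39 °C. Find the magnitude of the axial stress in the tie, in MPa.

Free thermal contraction: δ_free = αΔT L = 11×10⁻⁶ × 64 × 1900 = 1.338 mm.
Let P be the tensile force in the spring. The tie extends elastically by PL/(AE) and the spring stretches by P/k; together these equal δ_free.
P [ L/(AE) + 1/k ] = δ_free → P [ 1900/(625×28×10³) + 1/(800) ] = 1.338.
P = 1.338 / 0.001359 = 984.6 N.
σ = P/A = 984.6/625 = 1.575 MPa.

σ ≈ 1.58 MPa (tensile)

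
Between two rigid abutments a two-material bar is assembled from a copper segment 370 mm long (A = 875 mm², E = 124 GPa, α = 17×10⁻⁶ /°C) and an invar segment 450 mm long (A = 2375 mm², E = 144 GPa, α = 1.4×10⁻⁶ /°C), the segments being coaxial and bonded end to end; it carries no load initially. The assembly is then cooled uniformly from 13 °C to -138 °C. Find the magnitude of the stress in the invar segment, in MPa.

Free thermal contraction of the whole bar: Σ αᵢΔT Lᵢ = 17×10⁻⁶×151×370 + 1.4×10⁻⁶×151×450 = 1.045 mm.
The rigid supports impose zero overall length change; the single axial force P common to all segments must satisfy P Σ Lᵢ/(AᵢEᵢ) = δ_free.
Σ Lᵢ/(AᵢEᵢ) = 370/(875×124×10³) + 450/(2375×144×10³) = 4.726×10⁻⁶ mm/N.
So P = 1.045 / 4.726×10⁻⁶ = 221.1 kN, tensile.
σ_{invar} = P / A = 221100 / 2375 = 93.1 MPa.

σ ≈ 93.1 MPa (tensile)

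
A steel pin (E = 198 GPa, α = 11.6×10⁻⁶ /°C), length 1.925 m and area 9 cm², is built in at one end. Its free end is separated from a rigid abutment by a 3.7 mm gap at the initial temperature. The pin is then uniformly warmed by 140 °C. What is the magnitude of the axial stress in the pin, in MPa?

Unrestrained expansion: δ_free = αΔT L = 11.6×10⁻⁶ × 140 × 1925 = 3.126 mm.
This is smaller than the 3.7 mm clearance, so the pin expands freely without reaching the stop — the stress is zero.

σ ≈ 0 MPa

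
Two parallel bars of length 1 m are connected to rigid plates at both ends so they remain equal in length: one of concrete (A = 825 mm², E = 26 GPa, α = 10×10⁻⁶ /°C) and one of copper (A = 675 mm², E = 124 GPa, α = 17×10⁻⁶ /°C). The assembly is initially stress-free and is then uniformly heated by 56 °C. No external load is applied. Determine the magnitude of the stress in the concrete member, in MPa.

The copper has the larger α, so on heating it would change length more than the concrete if both were free. The rigid plates force a common final length, so the copper is put into compression and the concrete into tension, with equal and opposite forces P (no external load).
Compatibility of the two members (thermal + elastic change equal): (α₁ − α₂)ΔT = P·[1/(A₁E₁) + 1/(A₂E₂)].
|α₁ − α₂|·ΔT = 7×10⁻⁶ × 56 = 0.000392.
1/(A₁E₁) + 1/(A₂E₂) = 1/(825×26×10³) + 1/(675×124×10³) = 5.857×10⁻⁸ N⁻¹.
So P = 0.000392 / 5.857×10⁻⁸ = 6.693 kN.
σ_{concrete} = P/A₁ = 6693/825 = 8.113 MPa, tensile.

σ ≈ 8.11 MPa (tensile)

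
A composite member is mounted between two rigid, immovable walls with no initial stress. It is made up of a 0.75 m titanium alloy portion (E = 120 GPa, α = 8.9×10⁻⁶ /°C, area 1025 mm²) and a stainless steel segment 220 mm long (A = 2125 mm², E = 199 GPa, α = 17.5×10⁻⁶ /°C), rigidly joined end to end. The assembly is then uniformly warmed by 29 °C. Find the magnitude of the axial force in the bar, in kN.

P ≈ 46.1 kN (compressive)

With the walls removed the bar would change length by δ_free = Σ αᵢΔT Lᵢ = 8.9×10⁻⁶×29×750 + 17.5×10⁻⁶×29×220 = 0.3052 mm.
The walls prevent any net length change, so an axial force P (same in every segment) develops. Compatibility: P · Σ Lᵢ/(AᵢEᵢ) = δ_free.
Σ Lᵢ/(AᵢEᵢ) = 750/(1025×120×10³) + 220/(2125×199×10³) = 6.618×10⁻⁶ mm/N.
Hence P = δ_free / Σ(L/AE) = 0.3052/6.618×10⁻⁶ = 46.12 kN (compressive).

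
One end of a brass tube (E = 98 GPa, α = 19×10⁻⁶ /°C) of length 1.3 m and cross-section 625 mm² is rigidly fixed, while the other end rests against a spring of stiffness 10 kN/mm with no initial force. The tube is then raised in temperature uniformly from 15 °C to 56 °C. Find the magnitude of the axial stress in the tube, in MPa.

Free thermal expansion: δ_free = αΔT L = 19×10⁻⁶ × 41 × 1300 = 1.013 mm.
Let P be the compressive force at the spring. The tube shortens elastically by PL/(AE) and the spring compresses by P/k; together these equal δ_free.
So P = δ_free / [L/(AE) + 1/k] = 1.013 / [ 1300/(625×98×10³) + 1/(10×10³) ].
P = 1.013 / 0.0001212 = 8354 N.
σ = P/A = 8354/625 = 13.37 MPa.

σ ≈ 13.4 MPa (compressive)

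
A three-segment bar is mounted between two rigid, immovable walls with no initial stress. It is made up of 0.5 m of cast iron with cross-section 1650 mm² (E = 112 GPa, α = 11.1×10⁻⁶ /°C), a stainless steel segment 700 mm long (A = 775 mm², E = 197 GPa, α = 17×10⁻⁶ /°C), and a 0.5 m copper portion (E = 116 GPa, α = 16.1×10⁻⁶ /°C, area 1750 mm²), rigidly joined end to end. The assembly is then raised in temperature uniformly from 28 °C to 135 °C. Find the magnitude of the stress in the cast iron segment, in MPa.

σ ≈ 170 MPa (compressive)

With the walls removed the bar would change length by δ_free = Σ αᵢΔT Lᵢ = 11.1×10⁻⁶×107×500 + 17×10⁻⁶×107×700 + 16.1×10⁻⁶×107×500 = 2.729 mm.
The walls prevent any net length change, so an axial force P (same in every segment) develops. Compatibility: P · Σ Lᵢ/(AᵢEᵢ) = δ_free.
The series flexibility is Σ Lᵢ/(AᵢEᵢ) = 500/(1650×112×10³) + 700/(775×197×10³) + 500/(1750×116×10³) = 9.754×10⁻⁶ mm/N.
So P = 2.729 / 9.754×10⁻⁶ = 279.7 kN, compressive.
σ_{cast iron} = P / A = 279700 / 1650 = 169.5 MPa.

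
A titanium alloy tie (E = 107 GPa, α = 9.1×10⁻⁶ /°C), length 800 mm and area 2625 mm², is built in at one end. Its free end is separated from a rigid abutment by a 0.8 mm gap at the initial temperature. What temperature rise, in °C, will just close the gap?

Contact occurs when the free expansion equals the gap: αΔT L = 0.8 mm.
So ΔT = g/(αL) = 0.8/(9.1×10⁻⁶ × 800) = 109.9 °C.

ΔT ≈ 110 °C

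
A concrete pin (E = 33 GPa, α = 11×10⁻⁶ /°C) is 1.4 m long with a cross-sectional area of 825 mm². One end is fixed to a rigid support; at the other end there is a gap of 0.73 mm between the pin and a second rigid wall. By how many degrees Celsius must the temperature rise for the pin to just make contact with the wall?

Contact occurs when the free expansion equals the gap: αΔT L = 0.73 mm.
So ΔT = g/(αL) = 0.73/(11×10⁻⁶ × 1400) = 47.4 °C.

ΔT ≈ 47.4 °C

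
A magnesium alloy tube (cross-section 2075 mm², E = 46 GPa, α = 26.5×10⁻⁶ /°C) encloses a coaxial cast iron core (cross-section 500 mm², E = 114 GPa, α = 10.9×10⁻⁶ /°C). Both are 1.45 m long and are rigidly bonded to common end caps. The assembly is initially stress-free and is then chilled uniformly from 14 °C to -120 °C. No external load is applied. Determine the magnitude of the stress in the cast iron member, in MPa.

The magnesium alloy has the larger α, so on cooling it would change length more than the cast iron if both were free. The rigid plates force a common final length, so the magnesium alloy is put into tension and the cast iron into compression, with equal and opposite forces P (no external load).
Setting the final lengths equal and cancelling L: (α₁ − α₂)ΔT = P/(A₁E₁) + P/(A₂E₂).
|α₁ − α₂|·ΔT = 15.6×10⁻⁶ × 134 = 0.00209.
1/(A₁E₁) + 1/(A₂E₂) = 1/(2075×46×10³) + 1/(500×114×10³) = 2.802×10⁻⁸ N⁻¹.
So P = 0.00209 / 2.802×10⁻⁸ = 74.6 kN.
σ_{cast iron} = P/A₂ = 74600/500 = 149.2 MPa, compressive.

σ ≈ 149 MPa (compressive)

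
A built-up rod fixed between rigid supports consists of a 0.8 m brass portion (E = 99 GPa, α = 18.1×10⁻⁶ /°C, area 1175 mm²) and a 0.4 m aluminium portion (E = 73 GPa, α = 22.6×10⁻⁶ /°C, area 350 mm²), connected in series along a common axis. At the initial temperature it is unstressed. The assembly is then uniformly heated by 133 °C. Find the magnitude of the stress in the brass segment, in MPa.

σ ≈ 118 MPa (compressive)

With the walls removed the bar would change length by δ_free = Σ αᵢΔT Lᵢ = 18.1×10⁻⁶×133×800 + 22.6×10⁻⁶×133×400 = 3.128 mm.
The rigid supports impose zero overall length change; the single axial force P common to all segments must satisfy P Σ Lᵢ/(AᵢEᵢ) = δ_free.
Σ Lᵢ/(AᵢEᵢ) = 800/(1175×99×10³) + 400/(350×73×10³) = 2.253×10⁻⁵ mm/N.
P = 3.128 / 2.253×10⁻⁵ = 138800 N = 138.8 kN, compressive.
σ_{brass} = P / A = 138800 / 1175 = 118.2 MPa.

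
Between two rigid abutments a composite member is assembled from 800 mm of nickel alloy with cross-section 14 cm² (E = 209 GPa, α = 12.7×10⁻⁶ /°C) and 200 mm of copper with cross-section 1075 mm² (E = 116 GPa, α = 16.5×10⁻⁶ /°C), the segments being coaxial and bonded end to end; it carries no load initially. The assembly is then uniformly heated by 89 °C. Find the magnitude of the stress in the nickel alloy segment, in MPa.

If the supports were absent, the total length change would be Σ αᵢΔT Lᵢ = 12.7×10⁻⁶×89×800 + 16.5×10⁻⁶×89×200 = 1.198 mm.
The walls prevent any net length change, so an axial force P (same in every segment) develops. Compatibility: P · Σ Lᵢ/(AᵢEᵢ) = δ_free.
The series flexibility is Σ Lᵢ/(AᵢEᵢ) = 800/(1400×209×10³) + 200/(1075×116×10³) = 4.338×10⁻⁶ mm/N.
Hence P = δ_free / Σ(L/AE) = 1.198/4.338×10⁻⁶ = 276.2 kN (compressive).
σ_{nickel alloy} = P / A = 276200 / 1400 = 197.3 MPa.

σ ≈ 197 MPa (compressive)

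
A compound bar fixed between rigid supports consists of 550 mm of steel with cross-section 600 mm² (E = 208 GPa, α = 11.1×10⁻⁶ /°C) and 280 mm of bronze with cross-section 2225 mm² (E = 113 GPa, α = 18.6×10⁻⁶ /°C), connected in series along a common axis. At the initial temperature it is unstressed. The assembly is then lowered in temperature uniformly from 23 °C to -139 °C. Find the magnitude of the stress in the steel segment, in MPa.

σ ≈ 553 MPa (tensile)

With the walls removed the bar would change length by δ_free = Σ αᵢΔT Lᵢ = 11.1×10⁻⁶×162×550 + 18.6×10⁻⁶×162×280 = 1.833 mm.
Since the ends are fixed, an axial force P builds up, equal in every segment, with P · Σ Lᵢ/(AᵢEᵢ) = δ_free.
The series flexibility is Σ Lᵢ/(AᵢEᵢ) = 550/(600×208×10³) + 280/(2225×113×10³) = 5.521×10⁻⁶ mm/N.
So P = 1.833 / 5.521×10⁻⁶ = 332 kN, tensile.
σ_{steel} = P / A = 332000 / 600 = 553.3 MPa.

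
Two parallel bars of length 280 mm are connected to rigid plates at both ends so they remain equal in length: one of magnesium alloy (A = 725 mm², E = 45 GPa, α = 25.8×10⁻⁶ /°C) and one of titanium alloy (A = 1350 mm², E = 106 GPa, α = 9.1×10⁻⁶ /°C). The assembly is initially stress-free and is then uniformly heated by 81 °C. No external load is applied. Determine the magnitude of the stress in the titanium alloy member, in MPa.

σ ≈ 26.6 MPa (tensile)

Equilibrium of a rigid end plate with no external load gives equal and opposite internal forces ±P in the two members. Since α_{magnesium alloy} > α_{titanium alloy}, heating drives the magnesium alloy into compression and the titanium alloy into tension.
Equating the net (thermal + elastic) strains gives |α₁ − α₂|·ΔT = P·[1/(A₁E₁) + 1/(A₂E₂)].
|α₁ − α₂|·ΔT = 16.7×10⁻⁶ × 81 = 0.001353.
1/(A₁E₁) + 1/(A₂E₂) = 1/(725×45×10³) + 1/(1350×106×10³) = 3.764×10⁻⁸ N⁻¹.
So P = 0.001353 / 3.764×10⁻⁸ = 35.94 kN.
σ_{titanium alloy} = P/A₂ = 35940/1350 = 26.62 MPa, tensile.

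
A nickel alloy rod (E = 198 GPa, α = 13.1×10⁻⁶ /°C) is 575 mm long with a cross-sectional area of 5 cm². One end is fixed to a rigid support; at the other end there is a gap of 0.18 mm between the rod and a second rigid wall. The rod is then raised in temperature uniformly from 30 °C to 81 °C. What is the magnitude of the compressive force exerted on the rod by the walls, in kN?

P ≈ 35.2 kN

Free thermal elongation = αΔT L = 13.1×10⁻⁶ × 51 × 575 = 0.3842 mm.
After closing the 0.18 mm clearance, 0.3842 − 0.18 = 0.2042 mm of expansion remains to be suppressed by the wall.
Compatibility: PL/(AE) = 0.2042 mm, so σ = P/A = E × (0.2042/575) = 70.3 MPa.
Force on the wall = σA = 70.3 × 500 mm² = 35.15 kN.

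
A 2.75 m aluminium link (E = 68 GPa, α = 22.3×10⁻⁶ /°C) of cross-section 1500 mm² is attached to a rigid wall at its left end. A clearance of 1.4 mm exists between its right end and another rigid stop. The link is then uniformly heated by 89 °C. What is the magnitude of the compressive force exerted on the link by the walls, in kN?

If the wall were absent the link would grow by αΔT L = 22.3×10⁻⁶ × 89 × 2750 = 5.458 mm.
The gap closes (δ_free > 1.4 mm) and the wall then resists a further 5.458 − 1.4 = 4.058 mm of expansion.
That suppressed elongation corresponds to σ = E·Δ/L = 68×10³ × 4.058/2750 = 100.3 MPa.
P = σA = 100.3 × 1500 = 150.5 kN.

P ≈ 151 kN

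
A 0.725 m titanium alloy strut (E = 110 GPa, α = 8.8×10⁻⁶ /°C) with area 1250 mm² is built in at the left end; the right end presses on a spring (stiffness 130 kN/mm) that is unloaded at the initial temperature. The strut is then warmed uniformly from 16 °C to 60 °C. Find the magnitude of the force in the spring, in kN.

Free thermal expansion: δ_free = αΔT L = 8.8×10⁻⁶ × 44 × 725 = 0.2807 mm.
Let P be the compressive force at the spring. The strut shortens elastically by PL/(AE) and the spring compresses by P/k; together these equal δ_free.
So P = δ_free / [L/(AE) + 1/k] = 0.2807 / [ 725/(1250×110×10³) + 1/(130×10³) ].
P = 0.2807 / 1.297×10⁻⁵ = 21650 N.

P ≈ 21.7 kN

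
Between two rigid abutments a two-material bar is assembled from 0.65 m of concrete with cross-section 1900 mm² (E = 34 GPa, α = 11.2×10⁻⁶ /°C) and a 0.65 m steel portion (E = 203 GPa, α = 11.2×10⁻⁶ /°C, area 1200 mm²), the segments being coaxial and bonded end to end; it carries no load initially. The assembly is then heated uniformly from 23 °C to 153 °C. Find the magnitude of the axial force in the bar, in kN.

P ≈ 149 kN (compressive)

Free thermal expansion of the whole bar: Σ αᵢΔT Lᵢ = 11.2×10⁻⁶×130×650 + 11.2×10⁻⁶×130×650 = 1.893 mm.
The walls prevent any net length change, so an axial force P (same in every segment) develops. Compatibility: P · Σ Lᵢ/(AᵢEᵢ) = δ_free.
The series flexibility is Σ Lᵢ/(AᵢEᵢ) = 650/(1900×34×10³) + 650/(1200×203×10³) = 1.273×10⁻⁵ mm/N.
P = 1.893 / 1.273×10⁻⁵ = 148700 N = 148.7 kN, compressive.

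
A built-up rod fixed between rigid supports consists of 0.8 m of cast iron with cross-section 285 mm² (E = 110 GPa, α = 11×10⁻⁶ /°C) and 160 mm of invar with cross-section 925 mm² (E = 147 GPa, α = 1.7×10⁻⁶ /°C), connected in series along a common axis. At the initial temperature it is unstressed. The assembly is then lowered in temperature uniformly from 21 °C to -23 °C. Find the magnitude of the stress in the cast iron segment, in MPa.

σ ≈ 52.5 MPa (tensile)

With the walls removed the bar would change length by δ_free = Σ αᵢΔT Lᵢ = 11×10⁻⁶×44×800 + 1.7×10⁻⁶×44×160 = 0.3992 mm.
Since the ends are fixed, an axial force P builds up, equal in every segment, with P · Σ Lᵢ/(AᵢEᵢ) = δ_free.
Σ Lᵢ/(AᵢEᵢ) = 800/(285×110×10³) + 160/(925×147×10³) = 2.67×10⁻⁵ mm/N.
P = 0.3992 / 2.67×10⁻⁵ = 14950 N = 14.95 kN, tensile.
σ_{cast iron} = P / A = 14950 / 285 = 52.47 MPa.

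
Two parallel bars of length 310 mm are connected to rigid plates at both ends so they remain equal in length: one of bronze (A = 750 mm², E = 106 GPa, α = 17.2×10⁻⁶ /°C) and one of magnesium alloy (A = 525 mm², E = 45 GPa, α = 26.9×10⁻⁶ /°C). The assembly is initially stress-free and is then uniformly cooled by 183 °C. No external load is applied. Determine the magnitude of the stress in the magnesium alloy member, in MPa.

Equilibrium of a rigid end plate with no external load gives equal and opposite internal forces ±P in the two members. Since α_{magnesium alloy} > α_{bronze}, cooling drives the magnesium alloy into tension and the bronze into compression.
Equating the net (thermal + elastic) strains gives |α₁ − α₂|·ΔT = P·[1/(A₁E₁) + 1/(A₂E₂)].
|α₁ − α₂|·ΔT = 9.7×10⁻⁶ × 183 = 0.001775.
1/(A₁E₁) + 1/(A₂E₂) = 1/(750×106×10³) + 1/(525×45×10³) = 5.491×10⁻⁸ N⁻¹.
So P = 0.001775 / 5.491×10⁻⁸ = 32.33 kN.
σ_{magnesium alloy} = P/A₂ = 32330/525 = 61.58 MPa, tensile.

σ ≈ 61.6 MPa (tensile)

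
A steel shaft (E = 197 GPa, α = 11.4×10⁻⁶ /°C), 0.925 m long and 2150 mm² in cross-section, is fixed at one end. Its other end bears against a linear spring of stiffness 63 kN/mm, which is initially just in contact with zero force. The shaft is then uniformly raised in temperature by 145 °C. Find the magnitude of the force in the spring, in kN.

Free thermal expansion: δ_free = αΔT L = 11.4×10⁻⁶ × 145 × 925 = 1.529 mm.
With a force P in the spring, the elastic change of the shaft is PL/(AE) and that of the spring is P/k; compatibility requires their sum to equal δ_free.
P [ L/(AE) + 1/k ] = δ_free → P [ 925/(2150×197×10³) + 1/(63×10³) ] = 1.529.
P = 1.529 / 1.806×10⁻⁵ = 84680 N.

P ≈ 84.7 kN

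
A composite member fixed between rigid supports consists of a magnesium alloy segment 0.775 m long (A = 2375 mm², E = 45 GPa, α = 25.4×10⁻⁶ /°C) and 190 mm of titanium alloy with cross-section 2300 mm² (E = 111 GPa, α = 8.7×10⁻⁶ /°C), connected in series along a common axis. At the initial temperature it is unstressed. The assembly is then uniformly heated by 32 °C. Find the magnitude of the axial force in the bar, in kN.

With the walls removed the bar would change length by δ_free = Σ αᵢΔT Lᵢ = 25.4×10⁻⁶×32×775 + 8.7×10⁻⁶×32×190 = 0.6828 mm.
Since the ends are fixed, an axial force P builds up, equal in every segment, with P · Σ Lᵢ/(AᵢEᵢ) = δ_free.
The series flexibility is Σ Lᵢ/(AᵢEᵢ) = 775/(2375×45×10³) + 190/(2300×111×10³) = 7.996×10⁻⁶ mm/N.
P = 0.6828 / 7.996×10⁻⁶ = 85400 N = 85.4 kN, compressive.

P ≈ 85.4 kN (compressive)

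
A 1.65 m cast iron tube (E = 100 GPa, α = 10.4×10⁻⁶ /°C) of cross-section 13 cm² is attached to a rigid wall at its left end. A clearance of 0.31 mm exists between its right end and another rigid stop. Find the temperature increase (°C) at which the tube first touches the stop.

ΔT ≈ 18.1 °C

The gap closes when αΔT L = 0.31 mm, since the tube is still unstressed at that instant.
So ΔT = g/(αL) = 0.31/(10.4×10⁻⁶ × 1650) = 18.07 °C.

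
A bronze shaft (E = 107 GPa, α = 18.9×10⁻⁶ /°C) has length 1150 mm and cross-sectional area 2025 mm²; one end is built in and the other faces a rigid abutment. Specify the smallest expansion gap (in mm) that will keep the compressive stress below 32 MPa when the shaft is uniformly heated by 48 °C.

Free expansion if unrestrained: δ_free = αΔT L = 18.9×10⁻⁶ × 48 × 1150 = 1.043 mm.
A stress of 32 MPa corresponds to the wall pushing the shaft back by σL/E = 32×1150/(107×10³) = 0.3439 mm.
The gap must absorb the remainder: g_min = 1.043 − 0.3439 = 0.6994 mm.

g ≈ 0.699 mm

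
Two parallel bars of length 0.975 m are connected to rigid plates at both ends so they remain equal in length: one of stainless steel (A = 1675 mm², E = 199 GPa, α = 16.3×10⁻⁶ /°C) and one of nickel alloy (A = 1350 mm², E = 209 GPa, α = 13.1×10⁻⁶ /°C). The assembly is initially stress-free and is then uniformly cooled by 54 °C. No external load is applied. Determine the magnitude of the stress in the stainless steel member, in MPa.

Both members must finish at the same length. With the larger α, the stainless steel tends to over-contract; the plates restrain it, putting the stainless steel in tension and the nickel alloy in compression. With no external load the two internal forces are equal and opposite, magnitude P.
Equating the net (thermal + elastic) strains gives |α₁ − α₂|·ΔT = P·[1/(A₁E₁) + 1/(A₂E₂)].
|α₁ − α₂|·ΔT = 3.2×10⁻⁶ × 54 = 0.0001728.
1/(A₁E₁) + 1/(A₂E₂) = 1/(1675×199×10³) + 1/(1350×209×10³) = 6.544×10⁻⁹ N⁻¹.
So P = 0.0001728 / 6.544×10⁻⁹ = 26.4 kN.
σ_{stainless steel} = P/A₁ = 26400/1675 = 15.76 MPa, tensile.

σ ≈ 15.8 MPa (tensile)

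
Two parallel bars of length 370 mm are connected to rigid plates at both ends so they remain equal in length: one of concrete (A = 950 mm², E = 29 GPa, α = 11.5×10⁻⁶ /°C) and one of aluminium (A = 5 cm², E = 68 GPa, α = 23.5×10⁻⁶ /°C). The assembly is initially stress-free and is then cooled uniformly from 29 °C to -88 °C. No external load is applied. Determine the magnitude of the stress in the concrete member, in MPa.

Equilibrium of a rigid end plate with no external load gives equal and opposite internal forces ±P in the two members. Since α_{aluminium} > α_{concrete}, cooling drives the aluminium into tension and the concrete into compression.
Equating the net (thermal + elastic) strains gives |α₁ − α₂|·ΔT = P·[1/(A₁E₁) + 1/(A₂E₂)].
|α₁ − α₂|·ΔT = 12×10⁻⁶ × 117 = 0.001404.
1/(A₁E₁) + 1/(A₂E₂) = 1/(950×29×10³) + 1/(500×68×10³) = 6.571×10⁻⁸ N⁻¹.
So P = 0.001404 / 6.571×10⁻⁸ = 21.37 kN.
σ_{concrete} = P/A₁ = 21370/950 = 22.49 MPa, compressive.

σ ≈ 22.5 MPa (compressive)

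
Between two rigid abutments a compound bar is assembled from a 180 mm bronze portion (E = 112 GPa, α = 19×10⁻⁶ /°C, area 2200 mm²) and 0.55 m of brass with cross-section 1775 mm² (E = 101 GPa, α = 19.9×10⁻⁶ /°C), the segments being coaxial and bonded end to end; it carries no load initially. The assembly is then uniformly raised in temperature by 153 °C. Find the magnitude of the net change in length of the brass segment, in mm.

|ΔL| ≈ 0.101 mm

Free thermal expansion of the whole bar: Σ αᵢΔT Lᵢ = 19×10⁻⁶×153×180 + 19.9×10⁻⁶×153×550 = 2.198 mm.
The walls prevent any net length change, so an axial force P (same in every segment) develops. Compatibility: P · Σ Lᵢ/(AᵢEᵢ) = δ_free.
The series flexibility is Σ Lᵢ/(AᵢEᵢ) = 180/(2200×112×10³) + 550/(1775×101×10³) = 3.798×10⁻⁶ mm/N.
So P = 2.198 / 3.798×10⁻⁶ = 578.6 kN, compressive.
For the brass segment, free thermal change = 19.9×10⁻⁶×153×550 = 1.675 mm and elastic change from P = 578600×550/(1775×101×10³) = 1.775 mm; these oppose, so the net change is 0.101 mm (segment shortens).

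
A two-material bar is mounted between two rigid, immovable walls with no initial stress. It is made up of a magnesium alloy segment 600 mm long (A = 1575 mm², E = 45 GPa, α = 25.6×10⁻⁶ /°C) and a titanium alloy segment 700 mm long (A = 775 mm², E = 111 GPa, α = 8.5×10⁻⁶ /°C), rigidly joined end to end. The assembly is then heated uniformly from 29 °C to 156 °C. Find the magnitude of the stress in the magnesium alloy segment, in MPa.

σ ≈ 103 MPa (compressive)

If the supports were absent, the total length change would be Σ αᵢΔT Lᵢ = 25.6×10⁻⁶×127×600 + 8.5×10⁻⁶×127×700 = 2.706 mm.
The rigid supports impose zero overall length change; the single axial force P common to all segments must satisfy P Σ Lᵢ/(AᵢEᵢ) = δ_free.
The series flexibility is Σ Lᵢ/(AᵢEᵢ) = 600/(1575×45×10³) + 700/(775×111×10³) = 1.66×10⁻⁵ mm/N.
So P = 2.706 / 1.66×10⁻⁵ = 163 kN, compressive.
σ_{magnesium alloy} = P / A = 163000 / 1575 = 103.5 MPa.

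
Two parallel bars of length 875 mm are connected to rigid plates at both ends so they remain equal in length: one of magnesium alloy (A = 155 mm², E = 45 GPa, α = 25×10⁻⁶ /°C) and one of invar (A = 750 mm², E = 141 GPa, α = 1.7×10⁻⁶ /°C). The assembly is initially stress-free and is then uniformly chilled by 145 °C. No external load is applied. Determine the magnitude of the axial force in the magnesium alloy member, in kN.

P ≈ 22.1 kN (tensile in the magnesium alloy)

Both members must finish at the same length. With the larger α, the magnesium alloy tends to over-contract; the plates restrain it, putting the magnesium alloy in tension and the invar in compression. With no external load the two internal forces are equal and opposite, magnitude P.
Compatibility of the two members (thermal + elastic change equal): (α₁ − α₂)ΔT = P·[1/(A₁E₁) + 1/(A₂E₂)].
|α₁ − α₂|·ΔT = 23.3×10⁻⁶ × 145 = 0.003378.
1/(A₁E₁) + 1/(A₂E₂) = 1/(155×45×10³) + 1/(750×141×10³) = 1.528×10⁻⁷ N⁻¹.
P = 0.003378 / 1.528×10⁻⁷ = 22110 N = 22.11 kN.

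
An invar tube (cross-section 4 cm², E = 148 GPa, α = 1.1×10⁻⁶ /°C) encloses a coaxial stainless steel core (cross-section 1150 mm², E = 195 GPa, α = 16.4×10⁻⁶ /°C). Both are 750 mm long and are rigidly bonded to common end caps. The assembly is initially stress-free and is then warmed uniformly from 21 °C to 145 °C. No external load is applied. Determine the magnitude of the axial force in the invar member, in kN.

Both members must finish at the same length. With the larger α, the stainless steel tends to over-expand; the plates restrain it, putting the stainless steel in compression and the invar in tension. With no external load the two internal forces are equal and opposite, magnitude P.
Compatibility of the two members (thermal + elastic change equal): (α₁ − α₂)ΔT = P·[1/(A₁E₁) + 1/(A₂E₂)].
|α₁ − α₂|·ΔT = 15.3×10⁻⁶ × 124 = 0.001897.
1/(A₁E₁) + 1/(A₂E₂) = 1/(400×148×10³) + 1/(1150×195×10³) = 2.135×10⁻⁸ N⁻¹.
P = 0.001897 / 2.135×10⁻⁸ = 88860 N = 88.86 kN.

P ≈ 88.9 kN (tensile in the invar)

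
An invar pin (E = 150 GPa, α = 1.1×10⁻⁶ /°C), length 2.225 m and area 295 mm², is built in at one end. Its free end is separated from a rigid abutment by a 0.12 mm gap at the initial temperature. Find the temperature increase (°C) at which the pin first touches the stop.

ΔT ≈ 49 °C

Contact occurs when the free expansion equals the gap: αΔT L = 0.12 mm.
So ΔT = g/(αL) = 0.12/(1.1×10⁻⁶ × 2225) = 49.03 °C.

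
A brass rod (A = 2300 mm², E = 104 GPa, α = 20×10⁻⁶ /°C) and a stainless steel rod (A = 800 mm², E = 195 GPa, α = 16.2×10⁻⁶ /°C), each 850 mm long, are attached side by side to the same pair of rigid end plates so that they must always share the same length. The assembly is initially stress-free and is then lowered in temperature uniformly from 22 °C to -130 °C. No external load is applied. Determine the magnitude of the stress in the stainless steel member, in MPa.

Equilibrium of a rigid end plate with no external load gives equal and opposite internal forces ±P in the two members. Since α_{brass} > α_{stainless steel}, cooling drives the brass into tension and the stainless steel into compression.
Equating the net (thermal + elastic) strains gives |α₁ − α₂|·ΔT = P·[1/(A₁E₁) + 1/(A₂E₂)].
|α₁ − α₂|·ΔT = 3.8×10⁻⁶ × 152 = 0.0005776.
1/(A₁E₁) + 1/(A₂E₂) = 1/(2300×104×10³) + 1/(800×195×10³) = 1.059×10⁻⁸ N⁻¹.
P = 0.0005776 / 1.059×10⁻⁸ = 54540 N = 54.54 kN.
σ_{stainless steel} = P/A₂ = 54540/800 = 68.17 MPa, compressive.

σ ≈ 68.2 MPa (compressive)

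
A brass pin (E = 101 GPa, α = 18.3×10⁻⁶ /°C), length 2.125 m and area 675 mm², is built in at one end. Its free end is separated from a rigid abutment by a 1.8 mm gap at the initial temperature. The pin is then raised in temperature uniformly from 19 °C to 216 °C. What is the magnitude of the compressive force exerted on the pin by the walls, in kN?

P ≈ 188 kN

Free thermal elongation = αΔT L = 18.3×10⁻⁶ × 197 × 2125 = 7.661 mm.
After closing the 1.8 mm clearance, 7.661 − 1.8 = 5.861 mm of expansion remains to be suppressed by the wall.
Compatibility: PL/(AE) = 5.861 mm, so σ = P/A = E × (5.861/2125) = 278.6 MPa.
P = σA = 278.6 × 675 = 188 kN.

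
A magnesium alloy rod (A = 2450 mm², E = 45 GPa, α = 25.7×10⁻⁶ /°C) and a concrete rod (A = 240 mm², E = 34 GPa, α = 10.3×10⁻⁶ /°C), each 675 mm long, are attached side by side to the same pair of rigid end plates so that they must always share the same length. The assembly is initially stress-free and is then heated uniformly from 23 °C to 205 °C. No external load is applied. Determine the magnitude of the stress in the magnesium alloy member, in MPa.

σ ≈ 8.69 MPa (compressive)

Both members must finish at the same length. With the larger α, the magnesium alloy tends to over-expand; the plates restrain it, putting the magnesium alloy in compression and the concrete in tension. With no external load the two internal forces are equal and opposite, magnitude P.
Compatibility of the two members (thermal + elastic change equal): (α₁ − α₂)ΔT = P·[1/(A₁E₁) + 1/(A₂E₂)].
|α₁ − α₂|·ΔT = 15.4×10⁻⁶ × 182 = 0.002803.
1/(A₁E₁) + 1/(A₂E₂) = 1/(2450×45×10³) + 1/(240×34×10³) = 1.316×10⁻⁷ N⁻¹.
So P = 0.002803 / 1.316×10⁻⁷ = 21.29 kN.
σ_{magnesium alloy} = P/A₁ = 21290/2450 = 8.692 MPa, compressive.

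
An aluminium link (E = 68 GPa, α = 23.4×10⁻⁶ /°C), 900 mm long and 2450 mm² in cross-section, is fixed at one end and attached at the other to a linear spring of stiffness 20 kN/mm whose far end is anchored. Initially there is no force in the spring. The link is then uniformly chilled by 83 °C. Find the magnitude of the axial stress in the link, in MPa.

If the spring were absent the link would shorten by αΔT L = 23.4×10⁻⁶ × 83 × 900 = 1.748 mm.
With a force P in the spring, the elastic change of the link is PL/(AE) and that of the spring is P/k; compatibility requires their sum to equal δ_free.
P [ L/(AE) + 1/k ] = δ_free → P [ 900/(2450×68×10³) + 1/(20×10³) ] = 1.748.
P = 1.748 / 5.54×10⁻⁵ = 31550 N.
σ = P/A = 31550/2450 = 12.88 MPa.

σ ≈ 12.9 MPa (tensile)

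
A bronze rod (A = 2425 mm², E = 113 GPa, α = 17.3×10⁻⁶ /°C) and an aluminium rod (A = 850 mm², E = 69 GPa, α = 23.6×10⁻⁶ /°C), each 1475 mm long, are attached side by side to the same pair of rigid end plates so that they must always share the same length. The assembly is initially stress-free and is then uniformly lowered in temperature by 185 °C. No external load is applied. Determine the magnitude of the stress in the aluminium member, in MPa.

The aluminium has the larger α, so on cooling it would change length more than the bronze if both were free. The rigid plates force a common final length, so the aluminium is put into tension and the bronze into compression, with equal and opposite forces P (no external load).
Equating the net (thermal + elastic) strains gives |α₁ − α₂|·ΔT = P·[1/(A₁E₁) + 1/(A₂E₂)].
|α₁ − α₂|·ΔT = 6.3×10⁻⁶ × 185 = 0.001166.
1/(A₁E₁) + 1/(A₂E₂) = 1/(2425×113×10³) + 1/(850×69×10³) = 2.07×10⁻⁸ N⁻¹.
P = 0.001166 / 2.07×10⁻⁸ = 56310 N = 56.31 kN.
σ_{aluminium} = P/A₂ = 56310/850 = 66.24 MPa, tensile.

σ ≈ 66.2 MPa (tensile)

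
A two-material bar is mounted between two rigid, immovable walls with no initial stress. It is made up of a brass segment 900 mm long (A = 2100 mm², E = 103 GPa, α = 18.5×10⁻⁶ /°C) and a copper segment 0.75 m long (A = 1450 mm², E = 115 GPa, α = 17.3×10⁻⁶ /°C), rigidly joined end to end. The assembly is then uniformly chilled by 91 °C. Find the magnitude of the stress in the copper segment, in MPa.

σ ≈ 215 MPa (tensile)

With the walls removed the bar would change length by δ_free = Σ αᵢΔT Lᵢ = 18.5×10⁻⁶×91×900 + 17.3×10⁻⁶×91×750 = 2.696 mm.
The walls prevent any net length change, so an axial force P (same in every segment) develops. Compatibility: P · Σ Lᵢ/(AᵢEᵢ) = δ_free.
Σ Lᵢ/(AᵢEᵢ) = 900/(2100×103×10³) + 750/(1450×115×10³) = 8.659×10⁻⁶ mm/N.
P = 2.696 / 8.659×10⁻⁶ = 311400 N = 311.4 kN, tensile.
σ_{copper} = P / A = 311400 / 1450 = 214.7 MPa.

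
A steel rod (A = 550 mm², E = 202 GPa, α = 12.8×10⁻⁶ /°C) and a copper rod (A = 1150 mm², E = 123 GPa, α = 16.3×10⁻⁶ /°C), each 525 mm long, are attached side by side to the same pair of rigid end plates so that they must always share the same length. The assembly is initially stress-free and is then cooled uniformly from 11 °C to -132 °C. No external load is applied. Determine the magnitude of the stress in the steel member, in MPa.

The copper has the larger α, so on cooling it would change length more than the steel if both were free. The rigid plates force a common final length, so the copper is put into tension and the steel into compression, with equal and opposite forces P (no external load).
Compatibility of the two members (thermal + elastic change equal): (α₁ − α₂)ΔT = P·[1/(A₁E₁) + 1/(A₂E₂)].
|α₁ − α₂|·ΔT = 3.5×10⁻⁶ × 143 = 0.0005005.
1/(A₁E₁) + 1/(A₂E₂) = 1/(550×202×10³) + 1/(1150×123×10³) = 1.607×10⁻⁸ N⁻¹.
So P = 0.0005005 / 1.607×10⁻⁸ = 31.14 kN.
σ_{steel} = P/A₁ = 31140/550 = 56.63 MPa, compressive.

σ ≈ 56.6 MPa (compressive)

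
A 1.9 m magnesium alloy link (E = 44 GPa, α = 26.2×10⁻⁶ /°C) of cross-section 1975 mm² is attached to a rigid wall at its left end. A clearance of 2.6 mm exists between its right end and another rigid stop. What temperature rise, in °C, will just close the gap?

ΔT ≈ 52.2 °C

Contact occurs when the free expansion equals the gap: αΔT L = 2.6 mm.
So ΔT = g/(αL) = 2.6/(26.2×10⁻⁶ × 1900) = 52.23 °C.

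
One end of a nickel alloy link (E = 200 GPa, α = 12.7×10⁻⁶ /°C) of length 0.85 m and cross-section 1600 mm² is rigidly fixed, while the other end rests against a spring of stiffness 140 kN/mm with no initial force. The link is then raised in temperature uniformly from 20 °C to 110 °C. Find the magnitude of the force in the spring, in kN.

If the spring were absent the link would lengthen by αΔT L = 12.7×10⁻⁶ × 90 × 850 = 0.9715 mm.
Let P be the compressive force at the spring. The link shortens elastically by PL/(AE) and the spring compresses by P/k; together these equal δ_free.
P [ L/(AE) + 1/k ] = δ_free → P [ 850/(1600×200×10³) + 1/(140×10³) ] = 0.9715.
P = 0.9715 / 9.799×10⁻⁶ = 99150 N.

P ≈ 99.1 kN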